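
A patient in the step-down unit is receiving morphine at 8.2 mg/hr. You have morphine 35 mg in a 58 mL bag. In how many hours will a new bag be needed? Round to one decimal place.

Concentration = 35 mg ÷ 58 mL = 0.6034483 mg/mL
Rate = 8.2 mg/hr ÷ 0.6034483 mg/mL = 13.58857 mL/hr
Duration = 58 mL ÷ 13.58857 mL/hr = 4.268293 hr

4.3 hours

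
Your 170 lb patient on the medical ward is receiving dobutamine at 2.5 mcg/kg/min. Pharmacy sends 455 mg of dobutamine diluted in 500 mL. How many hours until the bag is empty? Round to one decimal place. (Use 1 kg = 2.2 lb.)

39.3 hours

Weight = 170 lb ÷ 2.2 lb/kg = 77.27273 kg
Dose = 2.5 mcg/kg/min × 77.27273 kg = 193.1818 mcg/min
193.1818 mcg/min × 60 min/hr = 11590.91 mcg/hr
Concentration = 455 mg ÷ 500 mL = 0.91 mg/mL = 910 mcg/mL
Rate = 11590.91 mcg/hr ÷ 910 mcg/mL = 12.73726 mL/hr
Duration = 500 mL ÷ 12.73726 mL/hr = 39.2549 hr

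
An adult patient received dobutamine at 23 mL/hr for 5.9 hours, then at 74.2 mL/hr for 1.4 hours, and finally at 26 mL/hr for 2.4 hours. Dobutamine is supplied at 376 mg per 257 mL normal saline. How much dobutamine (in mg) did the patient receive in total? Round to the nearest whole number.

Concentration = 376 mg ÷ 257 mL = 1.463035 mg/mL
Stage 1: 23 mL/hr × 5.9 hr = 135.7 mL → 135.7 mL × 1.463035 mg/mL = 198.5339 mg
Stage 2: 74.2 mL/hr × 1.4 hr = 103.88 mL → 103.88 mL × 1.463035 mg/mL = 151.9801 mg
Stage 3: 26 mL/hr × 2.4 hr = 62.4 mL → 62.4 mL × 1.463035 mg/mL = 91.29339 mg
Total = 198.5339 + 151.9801 + 91.29339 = 441.8073 mg

442 mg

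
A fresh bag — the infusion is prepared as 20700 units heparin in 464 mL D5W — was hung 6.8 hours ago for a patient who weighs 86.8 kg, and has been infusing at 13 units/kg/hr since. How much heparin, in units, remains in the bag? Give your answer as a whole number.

Dose = 13 units/kg/hr × 86.8 kg = 1128.4 units/hr
Concentration = 20700 units ÷ 464 mL = 44.61207 units/mL
Rate = 1128.4 units/hr ÷ 44.61207 units/mL = 25.2936 mL/hr
Volume infused = 25.2936 mL/hr × 6.8 hr = 171.9965 mL
Volume remaining = 464 − 171.9965 = 292.0035 mL
Drug remaining = 292.0035 mL × 44.61207 units/mL = 13026.88 units

13027 units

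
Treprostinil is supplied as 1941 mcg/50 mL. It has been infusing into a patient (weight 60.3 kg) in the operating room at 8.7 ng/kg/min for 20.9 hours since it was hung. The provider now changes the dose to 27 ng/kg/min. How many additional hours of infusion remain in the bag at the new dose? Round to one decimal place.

Initial rate:
Dose = 8.7 ng/kg/min × 60.3 kg = 524.61 ng/min
524.61 ng/min × 60 min/hr = 31476.6 ng/hr
Concentration = 1941 mcg ÷ 50 mL = 38.82 mcg/mL = 38820 ng/mL
Rate = 31476.6 ng/hr ÷ 38820 ng/mL = 0.8108346 mL/hr
Volume infused so far = 0.8108346 mL/hr × 20.9 hr = 16.94644 mL
Volume remaining = 50 − 16.94644 = 33.05356 mL
New rate:
Dose = 27 ng/kg/min × 60.3 kg = 1628.1 ng/min
1628.1 ng/min × 60 min/hr = 97686 ng/hr
Rate = 97686 ng/hr ÷ 38820 ng/mL = 2.516383 mL/hr
Time remaining = 33.05356 mL ÷ 2.516383 mL/hr = 13.13534 hr

13.1 hours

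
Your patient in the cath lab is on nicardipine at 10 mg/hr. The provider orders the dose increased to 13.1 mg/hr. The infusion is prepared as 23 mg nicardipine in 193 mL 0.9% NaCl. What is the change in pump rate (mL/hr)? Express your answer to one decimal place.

26.0 mL/hr

At the current dose:
Concentration = 23 mg ÷ 193 mL = 0.119171 mg/mL
Rate = 10 mg/hr ÷ 0.119171 mg/mL = 83.91304 mL/hr
At the new dose:
Rate = 13.1 mg/hr ÷ 0.119171 mg/mL = 109.9261 mL/hr
Change = 109.9261 − 83.91304 = 26.01304 mL/hr → 26.01304 mL/hr increase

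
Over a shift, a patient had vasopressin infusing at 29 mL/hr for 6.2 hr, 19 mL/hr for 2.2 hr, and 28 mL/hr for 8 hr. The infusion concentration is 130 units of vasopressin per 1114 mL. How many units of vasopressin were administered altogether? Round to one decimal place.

Concentration = 130 units ÷ 1114 mL = 0.1166966 units/mL
Stage 1: 29 mL/hr × 6.2 hr = 179.8 mL → 179.8 mL × 0.1166966 units/mL = 20.98205 units
Stage 2: 19 mL/hr × 2.2 hr = 41.8 mL → 41.8 mL × 0.1166966 units/mL = 4.877917 units
Stage 3: 28 mL/hr × 8 hr = 224 mL → 224 mL × 0.1166966 units/mL = 26.14004 units
Total = 20.98205 + 4.877917 + 26.14004 = 52 units

52.0 units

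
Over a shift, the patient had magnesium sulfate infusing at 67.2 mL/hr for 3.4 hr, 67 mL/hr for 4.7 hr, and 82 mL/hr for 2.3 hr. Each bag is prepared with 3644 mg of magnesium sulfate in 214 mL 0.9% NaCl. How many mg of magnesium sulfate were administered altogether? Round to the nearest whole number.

12464 mg

Concentration = 3644 mg ÷ 214 mL = 17.02804 mg/mL
Stage 1: 67.2 mL/hr × 3.4 hr = 228.48 mL → 228.48 mL × 17.02804 mg/mL = 3890.566 mg
Stage 2: 67 mL/hr × 4.7 hr = 314.9 mL → 314.9 mL × 17.02804 mg/mL = 5362.129 mg
Stage 3: 82 mL/hr × 2.3 hr = 188.6 mL → 188.6 mL × 17.02804 mg/mL = 3211.488 mg
Total = 3890.566 + 5362.129 + 3211.488 = 12464.18 mg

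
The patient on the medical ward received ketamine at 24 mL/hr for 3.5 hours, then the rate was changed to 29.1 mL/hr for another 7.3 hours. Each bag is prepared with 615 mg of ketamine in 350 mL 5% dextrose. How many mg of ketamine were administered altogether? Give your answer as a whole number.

Concentration = 615 mg ÷ 350 mL = 1.757143 mg/mL
Stage 1: 24 mL/hr × 3.5 hr = 84 mL → 84 mL × 1.757143 mg/mL = 147.6 mg
Stage 2: 29.1 mL/hr × 7.3 hr = 212.43 mL → 212.43 mL × 1.757143 mg/mL = 373.2699 mg
Total = 147.6 + 373.2699 = 520.8699 mg

521 mg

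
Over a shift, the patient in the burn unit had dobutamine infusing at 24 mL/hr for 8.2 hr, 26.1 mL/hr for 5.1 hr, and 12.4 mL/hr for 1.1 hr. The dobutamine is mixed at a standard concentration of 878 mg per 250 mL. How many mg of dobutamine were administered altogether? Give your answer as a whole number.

Concentration = 878 mg ÷ 250 mL = 3.512 mg/mL
Stage 1: 24 mL/hr × 8.2 hr = 196.8 mL → 196.8 mL × 3.512 mg/mL = 691.1616 mg
Stage 2: 26.1 mL/hr × 5.1 hr = 133.11 mL → 133.11 mL × 3.512 mg/mL = 467.4823 mg
Stage 3: 12.4 mL/hr × 1.1 hr = 13.64 mL → 13.64 mL × 3.512 mg/mL = 47.90368 mg
Total = 691.1616 + 467.4823 + 47.90368 = 1206.548 mg

1207 mg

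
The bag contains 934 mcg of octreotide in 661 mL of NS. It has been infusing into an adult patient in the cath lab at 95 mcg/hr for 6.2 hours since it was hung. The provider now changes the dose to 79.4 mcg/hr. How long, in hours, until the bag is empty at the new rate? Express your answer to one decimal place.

Initial rate:
Concentration = 934 mcg ÷ 661 mL = 1.413011 mcg/mL
Rate = 95 mcg/hr ÷ 1.413011 mcg/mL = 67.23233 mL/hr
Volume infused so far = 67.23233 mL/hr × 6.2 hr = 416.8405 mL
Volume remaining = 661 − 416.8405 = 244.1595 mL
New rate:
Rate = 79.4 mcg/hr ÷ 1.413011 mcg/mL = 56.19208 mL/hr
Time remaining = 244.1595 mL ÷ 56.19208 mL/hr = 4.345088 hr

4.3 hours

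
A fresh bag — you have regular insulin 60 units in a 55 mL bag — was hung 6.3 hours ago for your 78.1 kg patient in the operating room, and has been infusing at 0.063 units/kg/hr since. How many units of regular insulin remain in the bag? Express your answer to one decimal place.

29.0 units

Dose = 0.063 units/kg/hr × 78.1 kg = 4.9203 units/hr
Concentration = 60 units ÷ 55 mL = 1.090909 units/mL
Rate = 4.9203 units/hr ÷ 1.090909 units/mL = 4.510275 mL/hr
Volume infused = 4.510275 mL/hr × 6.3 hr = 28.41473 mL
Volume remaining = 55 − 28.41473 = 26.58527 mL
Drug remaining = 26.58527 mL × 1.090909 units/mL = 29.00211 units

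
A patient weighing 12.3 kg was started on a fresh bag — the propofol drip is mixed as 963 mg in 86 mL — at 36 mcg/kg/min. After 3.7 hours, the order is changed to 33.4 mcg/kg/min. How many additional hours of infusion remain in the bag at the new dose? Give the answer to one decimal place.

Initial rate:
Dose = 36 mcg/kg/min × 12.3 kg = 442.8 mcg/min
442.8 mcg/min × 60 min/hr = 26568 mcg/hr
Concentration = 963 mg ÷ 86 mL = 11.19767 mg/mL = 11197.67 mcg/mL
Rate = 26568 mcg/hr ÷ 11197.67 mcg/mL = 2.372636 mL/hr
Volume infused so far = 2.372636 mL/hr × 3.7 hr = 8.778751 mL
Volume remaining = 86 − 8.778751 = 77.22125 mL
New rate:
Dose = 33.4 mcg/kg/min × 12.3 kg = 410.82 mcg/min
410.82 mcg/min × 60 min/hr = 24649.2 mcg/hr
Rate = 24649.2 mcg/hr ÷ 11197.67 mcg/mL = 2.201279 mL/hr
Time remaining = 77.22125 mL ÷ 2.201279 mL/hr = 35.08018 hr

35.1 hours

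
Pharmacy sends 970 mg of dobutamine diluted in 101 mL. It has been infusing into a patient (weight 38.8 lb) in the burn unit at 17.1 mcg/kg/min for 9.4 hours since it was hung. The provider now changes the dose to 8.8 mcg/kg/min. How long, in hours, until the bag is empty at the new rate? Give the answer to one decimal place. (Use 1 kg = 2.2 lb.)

85.9 hours

Initial rate:
Weight = 38.8 lb ÷ 2.2 lb/kg = 17.63636 kg
Dose = 17.1 mcg/kg/min × 17.63636 kg = 301.5818 mcg/min
301.5818 mcg/min × 60 min/hr = 18094.91 mcg/hr
Concentration = 970 mg ÷ 101 mL = 9.60396 mg/mL = 9603.96 mcg/mL
Rate = 18094.91 mcg/hr ÷ 9603.96 mcg/mL = 1.884109 mL/hr
Volume infused so far = 1.884109 mL/hr × 9.4 hr = 17.71063 mL
Volume remaining = 101 − 17.71063 = 83.28937 mL
New rate:
Dose = 8.8 mcg/kg/min × 17.63636 kg = 155.2 mcg/min
155.2 mcg/min × 60 min/hr = 9312 mcg/hr
Rate = 9312 mcg/hr ÷ 9603.96 mcg/mL = 0.9696 mL/hr
Time remaining = 83.28937 mL ÷ 0.9696 mL/hr = 85.90076 hr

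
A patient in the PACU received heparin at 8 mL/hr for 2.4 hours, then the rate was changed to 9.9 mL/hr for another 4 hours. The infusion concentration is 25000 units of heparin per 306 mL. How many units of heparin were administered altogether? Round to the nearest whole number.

Concentration = 25000 units ÷ 306 mL = 81.69935 units/mL
Stage 1: 8 mL/hr × 2.4 hr = 19.2 mL → 19.2 mL × 81.69935 units/mL = 1568.627 units
Stage 2: 9.9 mL/hr × 4 hr = 39.6 mL → 39.6 mL × 81.69935 units/mL = 3235.294 units
Total = 1568.627 + 3235.294 = 4803.922 units

4804 units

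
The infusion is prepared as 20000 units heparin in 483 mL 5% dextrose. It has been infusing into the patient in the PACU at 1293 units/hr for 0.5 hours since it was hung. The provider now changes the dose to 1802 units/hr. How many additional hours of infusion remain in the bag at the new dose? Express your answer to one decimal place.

Initial rate:
Concentration = 20000 units ÷ 483 mL = 41.40787 units/mL
Rate = 1293 units/hr ÷ 41.40787 units/mL = 31.22595 mL/hr
Volume infused so far = 31.22595 mL/hr × 0.5 hr = 15.61297 mL
Volume remaining = 483 − 15.61297 = 467.387 mL
New rate:
Rate = 1802 units/hr ÷ 41.40787 units/mL = 43.5183 mL/hr
Time remaining = 467.387 mL ÷ 43.5183 mL/hr = 10.74001 hr

10.7 hours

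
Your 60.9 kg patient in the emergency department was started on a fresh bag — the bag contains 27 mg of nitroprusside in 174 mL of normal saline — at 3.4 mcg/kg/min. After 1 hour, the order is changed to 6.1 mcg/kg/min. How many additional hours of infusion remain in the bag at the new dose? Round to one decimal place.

0.7 hours

Initial rate:
Dose = 3.4 mcg/kg/min × 60.9 kg = 207.06 mcg/min
207.06 mcg/min × 60 min/hr = 12423.6 mcg/hr
Concentration = 27 mg ÷ 174 mL = 0.1551724 mg/mL = 155.1724 mcg/mL
Rate = 12423.6 mcg/hr ÷ 155.1724 mcg/mL = 80.0632 mL/hr
Volume infused so far = 80.0632 mL/hr × 1 hr = 80.0632 mL
Volume remaining = 174 − 80.0632 = 93.9368 mL
New rate:
Dose = 6.1 mcg/kg/min × 60.9 kg = 371.49 mcg/min
371.49 mcg/min × 60 min/hr = 22289.4 mcg/hr
Rate = 22289.4 mcg/hr ÷ 155.1724 mcg/mL = 143.6428 mL/hr
Time remaining = 93.9368 mL ÷ 143.6428 mL/hr = 0.6539611 hr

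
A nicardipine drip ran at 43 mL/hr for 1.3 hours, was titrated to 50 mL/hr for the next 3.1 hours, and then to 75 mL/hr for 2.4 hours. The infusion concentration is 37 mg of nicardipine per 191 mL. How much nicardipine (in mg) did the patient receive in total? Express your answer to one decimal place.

Concentration = 37 mg ÷ 191 mL = 0.1937173 mg/mL
Stage 1: 43 mL/hr × 1.3 hr = 55.9 mL → 55.9 mL × 0.1937173 mg/mL = 10.8288 mg
Stage 2: 50 mL/hr × 3.1 hr = 155 mL → 155 mL × 0.1937173 mg/mL = 30.02618 mg
Stage 3: 75 mL/hr × 2.4 hr = 180 mL → 180 mL × 0.1937173 mg/mL = 34.86911 mg
Total = 10.8288 + 30.02618 + 34.86911 = 75.72408 mg

75.7 mg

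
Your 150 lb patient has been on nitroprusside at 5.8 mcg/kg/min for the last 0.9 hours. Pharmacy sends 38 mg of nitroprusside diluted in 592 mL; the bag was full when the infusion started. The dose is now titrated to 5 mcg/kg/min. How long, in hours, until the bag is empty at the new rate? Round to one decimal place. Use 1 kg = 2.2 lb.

Initial rate:
Weight = 150 lb ÷ 2.2 lb/kg = 68.18182 kg
Dose = 5.8 mcg/kg/min × 68.18182 kg = 395.4545 mcg/min
395.4545 mcg/min × 60 min/hr = 23727.27 mcg/hr
Concentration = 38 mg ÷ 592 mL = 0.06418919 mg/mL = 64.18919 mcg/mL
Rate = 23727.27 mcg/hr ÷ 64.18919 mcg/mL = 369.6459 mL/hr
Volume infused so far = 369.6459 mL/hr × 0.9 hr = 332.6813 mL
Volume remaining = 592 − 332.6813 = 259.3187 mL
New rate:
Dose = 5 mcg/kg/min × 68.18182 kg = 340.9091 mcg/min
340.9091 mcg/min × 60 min/hr = 20454.55 mcg/hr
Rate = 20454.55 mcg/hr ÷ 64.18919 mcg/mL = 318.6603 mL/hr
Time remaining = 259.3187 mL ÷ 318.6603 mL/hr = 0.8137778 hr

0.8 hours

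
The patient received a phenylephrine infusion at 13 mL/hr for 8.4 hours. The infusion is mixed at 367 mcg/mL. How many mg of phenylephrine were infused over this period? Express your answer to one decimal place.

40.1 mg

Drug rate = 13 mL/hr × 367 mcg/mL = 4771 mcg/hr
Total = 4771 mcg/hr × 8.4 hr = 40076.4 mcg = 40.0764 mg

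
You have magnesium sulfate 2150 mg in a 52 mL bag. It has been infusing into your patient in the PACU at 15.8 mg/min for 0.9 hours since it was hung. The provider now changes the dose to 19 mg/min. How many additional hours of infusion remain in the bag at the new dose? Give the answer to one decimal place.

1.1 hours

Initial rate:
15.8 mg/min × 60 min/hr = 948 mg/hr
Concentration = 2150 mg ÷ 52 mL = 41.34615 mg/mL
Rate = 948 mg/hr ÷ 41.34615 mg/mL = 22.92837 mL/hr
Volume infused so far = 22.92837 mL/hr × 0.9 hr = 20.63553 mL
Volume remaining = 52 − 20.63553 = 31.36447 mL
New rate:
19 mg/min × 60 min/hr = 1140 mg/hr
Rate = 1140 mg/hr ÷ 41.34615 mg/mL = 27.57209 mL/hr
Time remaining = 31.36447 mL ÷ 27.57209 mL/hr = 1.137544 hr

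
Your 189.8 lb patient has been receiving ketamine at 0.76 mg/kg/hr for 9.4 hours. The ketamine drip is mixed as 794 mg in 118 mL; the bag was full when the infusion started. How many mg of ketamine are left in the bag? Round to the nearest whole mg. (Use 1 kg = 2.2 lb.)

Weight = 189.8 lb ÷ 2.2 lb/kg = 86.27273 kg
Dose = 0.76 mg/kg/hr × 86.27273 kg = 65.56727 mg/hr
Concentration = 794 mg ÷ 118 mL = 6.728814 mg/mL
Rate = 65.56727 mg/hr ÷ 6.728814 mg/mL = 9.744255 mL/hr
Volume infused = 9.744255 mL/hr × 9.4 hr = 91.59599 mL
Volume remaining = 118 − 91.59599 = 26.40401 mL
Drug remaining = 26.40401 mL × 6.728814 mg/mL = 177.6676 mg

178 mg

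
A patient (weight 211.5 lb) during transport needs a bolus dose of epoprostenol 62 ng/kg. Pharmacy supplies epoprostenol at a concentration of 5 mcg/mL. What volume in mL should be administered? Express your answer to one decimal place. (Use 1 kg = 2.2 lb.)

1.2 mL

Weight = 211.5 lb ÷ 2.2 lb/kg = 96.13636 kg
Dose = 62 ng/kg × 96.13636 kg = 5960.455 ng
Concentration = 5 mcg/mL = 5000 ng/mL
Volume = 5960.455 ng ÷ 5000 ng/mL = 1.192091 mL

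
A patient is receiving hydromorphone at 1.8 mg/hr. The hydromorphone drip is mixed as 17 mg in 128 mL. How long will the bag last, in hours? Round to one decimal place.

Concentration = 17 mg ÷ 128 mL = 0.1328125 mg/mL
Rate = 1.8 mg/hr ÷ 0.1328125 mg/mL = 13.55294 mL/hr
Duration = 128 mL ÷ 13.55294 mL/hr = 9.444444 hr

9.4 hours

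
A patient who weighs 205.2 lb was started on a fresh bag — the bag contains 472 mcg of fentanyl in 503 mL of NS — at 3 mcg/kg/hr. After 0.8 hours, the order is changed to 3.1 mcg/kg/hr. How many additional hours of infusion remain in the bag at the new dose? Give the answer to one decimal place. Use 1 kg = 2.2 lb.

Initial rate:
Weight = 205.2 lb ÷ 2.2 lb/kg = 93.27273 kg
Dose = 3 mcg/kg/hr × 93.27273 kg = 279.8182 mcg/hr
Concentration = 472 mcg ÷ 503 mL = 0.9383698 mcg/mL
Rate = 279.8182 mcg/hr ÷ 0.9383698 mcg/mL = 298.1961 mL/hr
Volume infused so far = 298.1961 mL/hr × 0.8 hr = 238.5569 mL
Volume remaining = 503 − 238.5569 = 264.4431 mL
New rate:
Dose = 3.1 mcg/kg/hr × 93.27273 kg = 289.1455 mcg/hr
Rate = 289.1455 mcg/hr ÷ 0.9383698 mcg/mL = 308.1359 mL/hr
Time remaining = 264.4431 mL ÷ 308.1359 mL/hr = 0.8582029 hr

0.9 hours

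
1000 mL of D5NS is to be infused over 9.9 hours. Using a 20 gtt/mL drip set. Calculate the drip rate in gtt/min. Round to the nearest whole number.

1000 mL ÷ (9.9 hr × 60 = 594 min) = 1.683502 mL/min
1.683502 mL/min × 20 gtt/mL = 33.67003 gtt/min

34 gtt/min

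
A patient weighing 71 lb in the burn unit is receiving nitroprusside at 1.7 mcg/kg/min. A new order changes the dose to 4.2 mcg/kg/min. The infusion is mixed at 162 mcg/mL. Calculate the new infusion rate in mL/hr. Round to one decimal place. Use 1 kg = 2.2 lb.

Weight = 71 lb ÷ 2.2 lb/kg = 32.27273 kg
Dose = 4.2 mcg/kg/min × 32.27273 kg = 135.5455 mcg/min
135.5455 mcg/min × 60 min/hr = 8132.727 mcg/hr
Rate = 8132.727 mcg/hr ÷ 162 mcg/mL = 50.20202 mL/hr

50.2 mL/hr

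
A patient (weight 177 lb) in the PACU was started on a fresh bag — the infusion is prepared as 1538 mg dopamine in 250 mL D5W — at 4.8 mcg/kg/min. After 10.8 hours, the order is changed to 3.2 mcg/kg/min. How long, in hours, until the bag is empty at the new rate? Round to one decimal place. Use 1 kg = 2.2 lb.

83.4 hours

Initial rate:
Weight = 177 lb ÷ 2.2 lb/kg = 80.45455 kg
Dose = 4.8 mcg/kg/min × 80.45455 kg = 386.1818 mcg/min
386.1818 mcg/min × 60 min/hr = 23170.91 mcg/hr
Concentration = 1538 mg ÷ 250 mL = 6.152 mg/mL = 6152 mcg/mL
Rate = 23170.91 mcg/hr ÷ 6152 mcg/mL = 3.766403 mL/hr
Volume infused so far = 3.766403 mL/hr × 10.8 hr = 40.67715 mL
Volume remaining = 250 − 40.67715 = 209.3229 mL
New rate:
Dose = 3.2 mcg/kg/min × 80.45455 kg = 257.4545 mcg/min
257.4545 mcg/min × 60 min/hr = 15447.27 mcg/hr
Rate = 15447.27 mcg/hr ÷ 6152 mcg/mL = 2.510935 mL/hr
Time remaining = 209.3229 mL ÷ 2.510935 mL/hr = 83.3645 hr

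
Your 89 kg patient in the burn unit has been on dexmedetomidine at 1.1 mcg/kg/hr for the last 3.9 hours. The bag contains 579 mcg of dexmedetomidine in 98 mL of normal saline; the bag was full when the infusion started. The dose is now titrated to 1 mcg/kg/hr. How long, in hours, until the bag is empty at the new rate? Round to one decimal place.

2.2 hours

Initial rate:
Dose = 1.1 mcg/kg/hr × 89 kg = 97.9 mcg/hr
Concentration = 579 mcg ÷ 98 mL = 5.908163 mcg/mL
Rate = 97.9 mcg/hr ÷ 5.908163 mcg/mL = 16.57029 mL/hr
Volume infused so far = 16.57029 mL/hr × 3.9 hr = 64.62415 mL
Volume remaining = 98 − 64.62415 = 33.37585 mL
New rate:
Dose = 1 mcg/kg/hr × 89 kg = 89 mcg/hr
Rate = 89 mcg/hr ÷ 5.908163 mcg/mL = 15.0639 mL/hr
Time remaining = 33.37585 mL ÷ 15.0639 mL/hr = 2.215618 hr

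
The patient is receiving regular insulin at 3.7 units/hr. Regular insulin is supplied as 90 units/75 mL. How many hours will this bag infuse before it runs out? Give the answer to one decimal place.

Concentration = 90 units ÷ 75 mL = 1.2 units/mL
Rate = 3.7 units/hr ÷ 1.2 units/mL = 3.083333 mL/hr
Duration = 75 mL ÷ 3.083333 mL/hr = 24.32432 hr

24.3 hours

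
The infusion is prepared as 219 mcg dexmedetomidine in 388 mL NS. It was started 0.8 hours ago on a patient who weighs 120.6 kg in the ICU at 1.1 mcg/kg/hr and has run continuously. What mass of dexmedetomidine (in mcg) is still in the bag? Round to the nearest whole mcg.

Dose = 1.1 mcg/kg/hr × 120.6 kg = 132.66 mcg/hr
Concentration = 219 mcg ÷ 388 mL = 0.564433 mcg/mL
Rate = 132.66 mcg/hr ÷ 0.564433 mcg/mL = 235.0323 mL/hr
Volume infused = 235.0323 mL/hr × 0.8 hr = 188.0259 mL
Volume remaining = 388 − 188.0259 = 199.9741 mL
Drug remaining = 199.9741 mL × 0.564433 mcg/mL = 112.872 mcg

113 mcg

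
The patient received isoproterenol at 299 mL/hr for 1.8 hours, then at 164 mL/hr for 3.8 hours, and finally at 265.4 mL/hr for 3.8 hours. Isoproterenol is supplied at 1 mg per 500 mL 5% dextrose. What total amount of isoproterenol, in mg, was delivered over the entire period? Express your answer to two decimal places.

4.34 mg

Concentration = 1 mg ÷ 500 mL = 0.002 mg/mL
Stage 1: 299 mL/hr × 1.8 hr = 538.2 mL → 538.2 mL × 0.002 mg/mL = 1.0764 mg
Stage 2: 164 mL/hr × 3.8 hr = 623.2 mL → 623.2 mL × 0.002 mg/mL = 1.2464 mg
Stage 3: 265.4 mL/hr × 3.8 hr = 1008.52 mL → 1008.52 mL × 0.002 mg/mL = 2.01704 mg
Total = 1.0764 + 1.2464 + 2.01704 = 4.33984 mg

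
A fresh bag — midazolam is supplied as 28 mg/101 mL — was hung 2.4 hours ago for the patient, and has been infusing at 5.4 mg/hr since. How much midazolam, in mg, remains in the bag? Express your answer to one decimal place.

Concentration = 28 mg ÷ 101 mL = 0.2772277 mg/mL
Rate = 5.4 mg/hr ÷ 0.2772277 mg/mL = 19.47857 mL/hr
Volume infused = 19.47857 mL/hr × 2.4 hr = 46.74857 mL
Volume remaining = 101 − 46.74857 = 54.25143 mL
Drug remaining = 54.25143 mL × 0.2772277 mg/mL = 15.04 mg

15.0 mg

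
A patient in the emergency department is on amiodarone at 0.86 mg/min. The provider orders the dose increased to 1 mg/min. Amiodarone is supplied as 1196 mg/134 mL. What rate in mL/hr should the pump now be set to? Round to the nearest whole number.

1 mg/min × 60 min/hr = 60 mg/hr
Concentration = 1196 mg ÷ 134 mL = 8.925373 mg/mL
Rate = 60 mg/hr ÷ 8.925373 mg/mL = 6.722408 mL/hr

7 mL/hr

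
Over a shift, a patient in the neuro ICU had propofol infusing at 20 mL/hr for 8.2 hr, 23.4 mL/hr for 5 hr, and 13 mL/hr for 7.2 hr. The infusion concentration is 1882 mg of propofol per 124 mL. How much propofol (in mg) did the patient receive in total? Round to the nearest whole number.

Concentration = 1882 mg ÷ 124 mL = 15.17742 mg/mL
Stage 1: 20 mL/hr × 8.2 hr = 164 mL → 164 mL × 15.17742 mg/mL = 2489.097 mg
Stage 2: 23.4 mL/hr × 5 hr = 117 mL → 117 mL × 15.17742 mg/mL = 1775.758 mg
Stage 3: 13 mL/hr × 7.2 hr = 93.6 mL → 93.6 mL × 15.17742 mg/mL = 1420.606 mg
Total = 2489.097 + 1775.758 + 1420.606 = 5685.461 mg

5685 mg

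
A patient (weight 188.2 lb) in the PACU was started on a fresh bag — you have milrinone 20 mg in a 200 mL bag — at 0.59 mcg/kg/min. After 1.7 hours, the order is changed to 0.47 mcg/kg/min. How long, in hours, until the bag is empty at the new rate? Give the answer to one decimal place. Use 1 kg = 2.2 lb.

6.2 hours

Initial rate:
Weight = 188.2 lb ÷ 2.2 lb/kg = 85.54545 kg
Dose = 0.59 mcg/kg/min × 85.54545 kg = 50.47182 mcg/min
50.47182 mcg/min × 60 min/hr = 3028.309 mcg/hr
Concentration = 20 mg ÷ 200 mL = 0.1 mg/mL = 100 mcg/mL
Rate = 3028.309 mcg/hr ÷ 100 mcg/mL = 30.28309 mL/hr
Volume infused so far = 30.28309 mL/hr × 1.7 hr = 51.48125 mL
Volume remaining = 200 − 51.48125 = 148.5187 mL
New rate:
Dose = 0.47 mcg/kg/min × 85.54545 kg = 40.20636 mcg/min
40.20636 mcg/min × 60 min/hr = 2412.382 mcg/hr
Rate = 2412.382 mcg/hr ÷ 100 mcg/mL = 24.12382 mL/hr
Time remaining = 148.5187 mL ÷ 24.12382 mL/hr = 6.156519 hr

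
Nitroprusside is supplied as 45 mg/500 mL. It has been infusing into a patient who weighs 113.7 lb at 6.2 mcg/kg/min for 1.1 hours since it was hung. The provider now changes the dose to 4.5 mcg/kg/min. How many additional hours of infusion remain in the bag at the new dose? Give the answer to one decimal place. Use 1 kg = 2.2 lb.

1.7 hours

Initial rate:
Weight = 113.7 lb ÷ 2.2 lb/kg = 51.68182 kg
Dose = 6.2 mcg/kg/min × 51.68182 kg = 320.4273 mcg/min
320.4273 mcg/min × 60 min/hr = 19225.64 mcg/hr
Concentration = 45 mg ÷ 500 mL = 0.09 mg/mL = 90 mcg/mL
Rate = 19225.64 mcg/hr ÷ 90 mcg/mL = 213.6182 mL/hr
Volume infused so far = 213.6182 mL/hr × 1.1 hr = 234.98 mL
Volume remaining = 500 − 234.98 = 265.02 mL
New rate:
Dose = 4.5 mcg/kg/min × 51.68182 kg = 232.5682 mcg/min
232.5682 mcg/min × 60 min/hr = 13954.09 mcg/hr
Rate = 13954.09 mcg/hr ÷ 90 mcg/mL = 155.0455 mL/hr
Time remaining = 265.02 mL ÷ 155.0455 mL/hr = 1.709305 hr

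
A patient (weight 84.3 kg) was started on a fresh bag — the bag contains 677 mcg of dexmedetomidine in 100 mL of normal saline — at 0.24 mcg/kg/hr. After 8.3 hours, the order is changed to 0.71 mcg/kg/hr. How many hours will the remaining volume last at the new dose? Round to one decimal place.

8.5 hours

Initial rate:
Dose = 0.24 mcg/kg/hr × 84.3 kg = 20.232 mcg/hr
Concentration = 677 mcg ÷ 100 mL = 6.77 mcg/mL
Rate = 20.232 mcg/hr ÷ 6.77 mcg/mL = 2.988479 mL/hr
Volume infused so far = 2.988479 mL/hr × 8.3 hr = 24.80437 mL
Volume remaining = 100 − 24.80437 = 75.19563 mL
New rate:
Dose = 0.71 mcg/kg/hr × 84.3 kg = 59.853 mcg/hr
Rate = 59.853 mcg/hr ÷ 6.77 mcg/mL = 8.840916 mL/hr
Time remaining = 75.19563 mL ÷ 8.840916 mL/hr = 8.505412 hr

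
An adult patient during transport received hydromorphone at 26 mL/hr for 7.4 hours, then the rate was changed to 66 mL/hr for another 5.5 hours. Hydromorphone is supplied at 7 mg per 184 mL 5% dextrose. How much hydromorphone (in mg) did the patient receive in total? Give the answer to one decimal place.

21.1 mg

Concentration = 7 mg ÷ 184 mL = 0.03804348 mg/mL
Stage 1: 26 mL/hr × 7.4 hr = 192.4 mL → 192.4 mL × 0.03804348 mg/mL = 7.319565 mg
Stage 2: 66 mL/hr × 5.5 hr = 363 mL → 363 mL × 0.03804348 mg/mL = 13.80978 mg
Total = 7.319565 + 13.80978 = 21.12935 mg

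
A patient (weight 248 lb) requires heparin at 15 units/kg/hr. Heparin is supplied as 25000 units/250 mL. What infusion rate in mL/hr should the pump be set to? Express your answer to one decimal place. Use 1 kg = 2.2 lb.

16.9 mL/hr

Weight = 248 lb ÷ 2.2 lb/kg = 112.7273 kg
Dose = 15 units/kg/hr × 112.7273 kg = 1690.909 units/hr
Concentration = 25000 units ÷ 250 mL = 100 units/mL
Rate = 1690.909 units/hr ÷ 100 units/mL = 16.90909 mL/hr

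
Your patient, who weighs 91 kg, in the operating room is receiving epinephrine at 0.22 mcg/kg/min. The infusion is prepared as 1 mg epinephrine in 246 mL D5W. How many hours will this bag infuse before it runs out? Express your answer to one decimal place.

0.8 hours

Dose = 0.22 mcg/kg/min × 91 kg = 20.02 mcg/min
20.02 mcg/min × 60 min/hr = 1201.2 mcg/hr
Concentration = 1 mg ÷ 246 mL = 0.004065041 mg/mL = 4.065041 mcg/mL
Rate = 1201.2 mcg/hr ÷ 4.065041 mcg/mL = 295.4952 mL/hr
Duration = 246 mL ÷ 295.4952 mL/hr = 0.8325008 hr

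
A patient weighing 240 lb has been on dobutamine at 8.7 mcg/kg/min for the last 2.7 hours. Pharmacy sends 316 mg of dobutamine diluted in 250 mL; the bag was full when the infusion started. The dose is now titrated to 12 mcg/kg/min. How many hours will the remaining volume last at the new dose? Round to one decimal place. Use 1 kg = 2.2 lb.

2.1 hours

Initial rate:
Weight = 240 lb ÷ 2.2 lb/kg = 109.0909 kg
Dose = 8.7 mcg/kg/min × 109.0909 kg = 949.0909 mcg/min
949.0909 mcg/min × 60 min/hr = 56945.45 mcg/hr
Concentration = 316 mg ÷ 250 mL = 1.264 mg/mL = 1264 mcg/mL
Rate = 56945.45 mcg/hr ÷ 1264 mcg/mL = 45.05178 mL/hr
Volume infused so far = 45.05178 mL/hr × 2.7 hr = 121.6398 mL
Volume remaining = 250 − 121.6398 = 128.3602 mL
New rate:
Dose = 12 mcg/kg/min × 109.0909 kg = 1309.091 mcg/min
1309.091 mcg/min × 60 min/hr = 78545.45 mcg/hr
Rate = 78545.45 mcg/hr ÷ 1264 mcg/mL = 62.14039 mL/hr
Time remaining = 128.3602 mL ÷ 62.14039 mL/hr = 2.065648 hr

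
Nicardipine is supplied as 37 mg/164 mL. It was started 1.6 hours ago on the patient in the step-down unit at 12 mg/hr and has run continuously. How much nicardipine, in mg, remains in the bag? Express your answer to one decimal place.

Concentration = 37 mg ÷ 164 mL = 0.2256098 mg/mL
Rate = 12 mg/hr ÷ 0.2256098 mg/mL = 53.18919 mL/hr
Volume infused = 53.18919 mL/hr × 1.6 hr = 85.1027 mL
Volume remaining = 164 − 85.1027 = 78.8973 mL
Drug remaining = 78.8973 mL × 0.2256098 mg/mL = 17.8 mg

17.8 mg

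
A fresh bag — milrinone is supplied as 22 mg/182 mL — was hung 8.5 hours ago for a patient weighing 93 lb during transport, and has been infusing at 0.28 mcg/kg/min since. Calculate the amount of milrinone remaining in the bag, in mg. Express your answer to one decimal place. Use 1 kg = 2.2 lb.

Weight = 93 lb ÷ 2.2 lb/kg = 42.27273 kg
Dose = 0.28 mcg/kg/min × 42.27273 kg = 11.83636 mcg/min
11.83636 mcg/min × 60 min/hr = 710.1818 mcg/hr
Concentration = 22 mg ÷ 182 mL = 0.1208791 mg/mL = 120.8791 mcg/mL
Rate = 710.1818 mcg/hr ÷ 120.8791 mcg/mL = 5.87514 mL/hr
Volume infused = 5.87514 mL/hr × 8.5 hr = 49.93869 mL
Volume remaining = 182 − 49.93869 = 132.0613 mL
Drug remaining = 132.0613 mL × 120.8791 mcg/mL = 15963.45 mcg = 15.96345 mg

16.0 mg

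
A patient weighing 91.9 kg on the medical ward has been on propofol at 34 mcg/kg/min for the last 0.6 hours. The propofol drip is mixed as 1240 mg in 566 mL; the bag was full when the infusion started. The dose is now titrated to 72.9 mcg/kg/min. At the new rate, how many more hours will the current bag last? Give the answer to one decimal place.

2.8 hours

Initial rate:
Dose = 34 mcg/kg/min × 91.9 kg = 3124.6 mcg/min
3124.6 mcg/min × 60 min/hr = 187476 mcg/hr
Concentration = 1240 mg ÷ 566 mL = 2.190813 mg/mL = 2190.813 mcg/mL
Rate = 187476 mcg/hr ÷ 2190.813 mcg/mL = 85.57372 mL/hr
Volume infused so far = 85.57372 mL/hr × 0.6 hr = 51.34423 mL
Volume remaining = 566 − 51.34423 = 514.6558 mL
New rate:
Dose = 72.9 mcg/kg/min × 91.9 kg = 6699.51 mcg/min
6699.51 mcg/min × 60 min/hr = 401970.6 mcg/hr
Rate = 401970.6 mcg/hr ÷ 2190.813 mcg/mL = 183.4801 mL/hr
Time remaining = 514.6558 mL ÷ 183.4801 mL/hr = 2.804967 hr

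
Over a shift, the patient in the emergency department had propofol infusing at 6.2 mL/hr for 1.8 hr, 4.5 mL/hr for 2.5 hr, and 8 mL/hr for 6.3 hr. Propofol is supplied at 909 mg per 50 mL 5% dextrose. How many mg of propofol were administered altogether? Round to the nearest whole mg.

1324 mg

Concentration = 909 mg ÷ 50 mL = 18.18 mg/mL
Stage 1: 6.2 mL/hr × 1.8 hr = 11.16 mL → 11.16 mL × 18.18 mg/mL = 202.8888 mg
Stage 2: 4.5 mL/hr × 2.5 hr = 11.25 mL → 11.25 mL × 18.18 mg/mL = 204.525 mg
Stage 3: 8 mL/hr × 6.3 hr = 50.4 mL → 50.4 mL × 18.18 mg/mL = 916.272 mg
Total = 202.8888 + 204.525 + 916.272 = 1323.686 mg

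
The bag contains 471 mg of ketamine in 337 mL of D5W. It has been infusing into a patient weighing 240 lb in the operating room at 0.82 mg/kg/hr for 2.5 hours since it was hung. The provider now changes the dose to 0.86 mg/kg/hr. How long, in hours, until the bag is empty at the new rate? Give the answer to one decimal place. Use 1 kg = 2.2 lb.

Initial rate:
Weight = 240 lb ÷ 2.2 lb/kg = 109.0909 kg
Dose = 0.82 mg/kg/hr × 109.0909 kg = 89.45455 mg/hr
Concentration = 471 mg ÷ 337 mL = 1.397626 mg/mL
Rate = 89.45455 mg/hr ÷ 1.397626 mg/mL = 64.00463 mL/hr
Volume infused so far = 64.00463 mL/hr × 2.5 hr = 160.0116 mL
Volume remaining = 337 − 160.0116 = 176.9884 mL
New rate:
Dose = 0.86 mg/kg/hr × 109.0909 kg = 93.81818 mg/hr
Rate = 93.81818 mg/hr ÷ 1.397626 mg/mL = 67.12681 mL/hr
Time remaining = 176.9884 mL ÷ 67.12681 mL/hr = 2.636628 hr

2.6 hours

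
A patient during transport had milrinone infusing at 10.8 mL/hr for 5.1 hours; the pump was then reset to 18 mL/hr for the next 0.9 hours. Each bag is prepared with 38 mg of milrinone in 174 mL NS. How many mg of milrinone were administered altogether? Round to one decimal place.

Concentration = 38 mg ÷ 174 mL = 0.2183908 mg/mL
Stage 1: 10.8 mL/hr × 5.1 hr = 55.08 mL → 55.08 mL × 0.2183908 mg/mL = 12.02897 mg
Stage 2: 18 mL/hr × 0.9 hr = 16.2 mL → 16.2 mL × 0.2183908 mg/mL = 3.537931 mg
Total = 12.02897 + 3.537931 = 15.5669 mg

15.6 mg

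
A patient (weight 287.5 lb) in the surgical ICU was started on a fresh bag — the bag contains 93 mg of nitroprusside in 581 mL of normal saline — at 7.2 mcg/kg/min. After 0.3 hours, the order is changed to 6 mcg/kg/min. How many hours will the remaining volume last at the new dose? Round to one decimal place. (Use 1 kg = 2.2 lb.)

1.6 hours

Initial rate:
Weight = 287.5 lb ÷ 2.2 lb/kg = 130.6818 kg
Dose = 7.2 mcg/kg/min × 130.6818 kg = 940.9091 mcg/min
940.9091 mcg/min × 60 min/hr = 56454.55 mcg/hr
Concentration = 93 mg ÷ 581 mL = 0.1600688 mg/mL = 160.0688 mcg/mL
Rate = 56454.55 mcg/hr ÷ 160.0688 mcg/mL = 352.6891 mL/hr
Volume infused so far = 352.6891 mL/hr × 0.3 hr = 105.8067 mL
Volume remaining = 581 − 105.8067 = 475.1933 mL
New rate:
Dose = 6 mcg/kg/min × 130.6818 kg = 784.0909 mcg/min
784.0909 mcg/min × 60 min/hr = 47045.45 mcg/hr
Rate = 47045.45 mcg/hr ÷ 160.0688 mcg/mL = 293.9076 mL/hr
Time remaining = 475.1933 mL ÷ 293.9076 mL/hr = 1.616812 hr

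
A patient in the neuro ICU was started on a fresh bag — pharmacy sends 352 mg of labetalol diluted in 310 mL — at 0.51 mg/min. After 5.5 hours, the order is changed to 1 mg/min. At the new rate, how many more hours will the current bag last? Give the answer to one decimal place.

3.1 hours

Initial rate:
0.51 mg/min × 60 min/hr = 30.6 mg/hr
Concentration = 352 mg ÷ 310 mL = 1.135484 mg/mL
Rate = 30.6 mg/hr ÷ 1.135484 mg/mL = 26.94886 mL/hr
Volume infused so far = 26.94886 mL/hr × 5.5 hr = 148.2188 mL
Volume remaining = 310 − 148.2188 = 161.7812 mL
New rate:
1 mg/min × 60 min/hr = 60 mg/hr
Rate = 60 mg/hr ÷ 1.135484 mg/mL = 52.84091 mL/hr
Time remaining = 161.7812 mL ÷ 52.84091 mL/hr = 3.061667 hr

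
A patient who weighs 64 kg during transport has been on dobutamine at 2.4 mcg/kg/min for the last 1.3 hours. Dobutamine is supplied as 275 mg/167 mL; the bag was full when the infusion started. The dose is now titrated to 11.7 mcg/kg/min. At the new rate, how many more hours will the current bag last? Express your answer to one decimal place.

5.9 hours

Initial rate:
Dose = 2.4 mcg/kg/min × 64 kg = 153.6 mcg/min
153.6 mcg/min × 60 min/hr = 9216 mcg/hr
Concentration = 275 mg ÷ 167 mL = 1.646707 mg/mL = 1646.707 mcg/mL
Rate = 9216 mcg/hr ÷ 1646.707 mcg/mL = 5.596625 mL/hr
Volume infused so far = 5.596625 mL/hr × 1.3 hr = 7.275613 mL
Volume remaining = 167 − 7.275613 = 159.7244 mL
New rate:
Dose = 11.7 mcg/kg/min × 64 kg = 748.8 mcg/min
748.8 mcg/min × 60 min/hr = 44928 mcg/hr
Rate = 44928 mcg/hr ÷ 1646.707 mcg/mL = 27.28355 mL/hr
Time remaining = 159.7244 mL ÷ 27.28355 mL/hr = 5.854238 hr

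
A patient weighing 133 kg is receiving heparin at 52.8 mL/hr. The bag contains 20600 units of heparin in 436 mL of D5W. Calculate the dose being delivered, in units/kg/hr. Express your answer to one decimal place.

18.8 units/kg/hr

Concentration = 20600 units ÷ 436 mL = 47.24771 units/mL
Drug rate = 52.8 mL/hr × 47.24771 units/mL = 2494.679 units/hr
2494.679 units/hr ÷ 133 kg = 18.75698 units/kg/hr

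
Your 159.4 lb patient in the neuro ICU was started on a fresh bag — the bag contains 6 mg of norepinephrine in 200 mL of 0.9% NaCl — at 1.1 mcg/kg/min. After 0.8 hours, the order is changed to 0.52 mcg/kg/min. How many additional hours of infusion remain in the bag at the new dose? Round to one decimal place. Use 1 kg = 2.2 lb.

Initial rate:
Weight = 159.4 lb ÷ 2.2 lb/kg = 72.45455 kg
Dose = 1.1 mcg/kg/min × 72.45455 kg = 79.7 mcg/min
79.7 mcg/min × 60 min/hr = 4782 mcg/hr
Concentration = 6 mg ÷ 200 mL = 0.03 mg/mL = 30 mcg/mL
Rate = 4782 mcg/hr ÷ 30 mcg/mL = 159.4 mL/hr
Volume infused so far = 159.4 mL/hr × 0.8 hr = 127.52 mL
Volume remaining = 200 − 127.52 = 72.48 mL
New rate:
Dose = 0.52 mcg/kg/min × 72.45455 kg = 37.67636 mcg/min
37.67636 mcg/min × 60 min/hr = 2260.582 mcg/hr
Rate = 2260.582 mcg/hr ÷ 30 mcg/mL = 75.35273 mL/hr
Time remaining = 72.48 mL ÷ 75.35273 mL/hr = 0.9618763 hr

1.0 hours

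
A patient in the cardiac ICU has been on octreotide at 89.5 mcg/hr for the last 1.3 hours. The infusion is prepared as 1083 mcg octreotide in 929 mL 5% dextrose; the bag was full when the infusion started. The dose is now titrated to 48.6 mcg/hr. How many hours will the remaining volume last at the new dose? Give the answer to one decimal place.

19.9 hours

Initial rate:
Concentration = 1083 mcg ÷ 929 mL = 1.16577 mcg/mL
Rate = 89.5 mcg/hr ÷ 1.16577 mcg/mL = 76.77331 mL/hr
Volume infused so far = 76.77331 mL/hr × 1.3 hr = 99.80531 mL
Volume remaining = 929 − 99.80531 = 829.1947 mL
New rate:
Rate = 48.6 mcg/hr ÷ 1.16577 mcg/mL = 41.6892 mL/hr
Time remaining = 829.1947 mL ÷ 41.6892 mL/hr = 19.88992 hr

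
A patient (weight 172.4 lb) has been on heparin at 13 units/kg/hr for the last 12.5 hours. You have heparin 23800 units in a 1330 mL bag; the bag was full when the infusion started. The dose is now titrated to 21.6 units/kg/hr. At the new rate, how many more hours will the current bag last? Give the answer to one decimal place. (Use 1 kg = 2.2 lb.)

Initial rate:
Weight = 172.4 lb ÷ 2.2 lb/kg = 78.36364 kg
Dose = 13 units/kg/hr × 78.36364 kg = 1018.727 units/hr
Concentration = 23800 units ÷ 1330 mL = 17.89474 units/mL
Rate = 1018.727 units/hr ÷ 17.89474 units/mL = 56.92888 mL/hr
Volume infused so far = 56.92888 mL/hr × 12.5 hr = 711.611 mL
Volume remaining = 1330 − 711.611 = 618.389 mL
New rate:
Dose = 21.6 units/kg/hr × 78.36364 kg = 1692.655 units/hr
Rate = 1692.655 units/hr ÷ 17.89474 units/mL = 94.58952 mL/hr
Time remaining = 618.389 mL ÷ 94.58952 mL/hr = 6.537606 hr

6.5 hours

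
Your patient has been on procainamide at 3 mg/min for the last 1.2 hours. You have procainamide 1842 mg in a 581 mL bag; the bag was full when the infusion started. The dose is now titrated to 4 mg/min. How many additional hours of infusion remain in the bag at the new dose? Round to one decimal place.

6.8 hours

Initial rate:
3 mg/min × 60 min/hr = 180 mg/hr
Concentration = 1842 mg ÷ 581 mL = 3.170396 mg/mL
Rate = 180 mg/hr ÷ 3.170396 mg/mL = 56.77524 mL/hr
Volume infused so far = 56.77524 mL/hr × 1.2 hr = 68.13029 mL
Volume remaining = 581 − 68.13029 = 512.8697 mL
New rate:
4 mg/min × 60 min/hr = 240 mg/hr
Rate = 240 mg/hr ÷ 3.170396 mg/mL = 75.70033 mL/hr
Time remaining = 512.8697 mL ÷ 75.70033 mL/hr = 6.775 hr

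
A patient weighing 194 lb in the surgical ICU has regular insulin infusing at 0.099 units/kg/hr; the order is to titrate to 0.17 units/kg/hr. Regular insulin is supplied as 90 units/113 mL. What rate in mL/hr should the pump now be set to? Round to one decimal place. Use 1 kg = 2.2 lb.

18.8 mL/hr

Weight = 194 lb ÷ 2.2 lb/kg = 88.18182 kg
Dose = 0.17 units/kg/hr × 88.18182 kg = 14.99091 units/hr
Concentration = 90 units ÷ 113 mL = 0.7964602 units/mL
Rate = 14.99091 units/hr ÷ 0.7964602 units/mL = 18.82192 mL/hr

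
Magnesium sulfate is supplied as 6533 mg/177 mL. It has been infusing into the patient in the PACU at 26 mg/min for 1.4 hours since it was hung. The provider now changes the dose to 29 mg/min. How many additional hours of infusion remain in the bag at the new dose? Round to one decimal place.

2.5 hours

Initial rate:
26 mg/min × 60 min/hr = 1560 mg/hr
Concentration = 6533 mg ÷ 177 mL = 36.9096 mg/mL
Rate = 1560 mg/hr ÷ 36.9096 mg/mL = 42.26542 mL/hr
Volume infused so far = 42.26542 mL/hr × 1.4 hr = 59.17159 mL
Volume remaining = 177 − 59.17159 = 117.8284 mL
New rate:
29 mg/min × 60 min/hr = 1740 mg/hr
Rate = 1740 mg/hr ÷ 36.9096 mg/mL = 47.1422 mL/hr
Time remaining = 117.8284 mL ÷ 47.1422 mL/hr = 2.499425 hr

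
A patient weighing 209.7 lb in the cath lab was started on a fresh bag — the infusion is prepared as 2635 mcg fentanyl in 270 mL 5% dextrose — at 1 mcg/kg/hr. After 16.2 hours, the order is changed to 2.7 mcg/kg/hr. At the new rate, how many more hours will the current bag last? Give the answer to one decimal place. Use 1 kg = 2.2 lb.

Initial rate:
Weight = 209.7 lb ÷ 2.2 lb/kg = 95.31818 kg
Dose = 1 mcg/kg/hr × 95.31818 kg = 95.31818 mcg/hr
Concentration = 2635 mcg ÷ 270 mL = 9.759259 mcg/mL
Rate = 95.31818 mcg/hr ÷ 9.759259 mcg/mL = 9.766948 mL/hr
Volume infused so far = 9.766948 mL/hr × 16.2 hr = 158.2246 mL
Volume remaining = 270 − 158.2246 = 111.7754 mL
New rate:
Dose = 2.7 mcg/kg/hr × 95.31818 kg = 257.3591 mcg/hr
Rate = 257.3591 mcg/hr ÷ 9.759259 mcg/mL = 26.37076 mL/hr
Time remaining = 111.7754 mL ÷ 26.37076 mL/hr = 4.238612 hr

4.2 hours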